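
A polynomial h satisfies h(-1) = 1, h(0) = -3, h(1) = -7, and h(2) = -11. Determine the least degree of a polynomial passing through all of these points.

Forward differences of the values at n = -1, 0, 1, 2:
  h  : 1  -3  -7  -11
  Δ  : -4  -4  -4
  Δ^2: 0  0
  Δ^3: 0
The first differences are constant (-4) and nonzero, while all higher differences vanish, so the minimal degree is 1.

1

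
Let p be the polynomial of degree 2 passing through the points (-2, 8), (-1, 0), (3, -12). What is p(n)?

Using the Lagrange interpolation formula with nodes -2, -1, 3:
  L_0(n) = (n + 1)(n - 3) / 5
  L_1(n) = (n + 2)(n - 3) / -4
  L_2(n) = (n + 2)(n + 1) / 20
Then p(n) = 8·L_0(n) + 0·L_1(n) - 12·L_2(n).
Expanding and collecting terms gives p(n) = n^2 - 5n - 6.
Check: p(-2) = 8. ✓

p(n) = n^2 - 5n - 6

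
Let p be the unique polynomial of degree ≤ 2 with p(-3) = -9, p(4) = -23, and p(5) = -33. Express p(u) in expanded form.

Write p(u) = au^2 + bu + c. Substituting each data point gives a linear system:
  9a - 3b + c = -9
  16a + 4b + c = -23
  25a + 5b + c = -33
Solving the system yields a = -1, b = -1, c = -3.
So p(u) = -u^2 - u - 3.
Check: p(5) = -33. ✓

p(u) = -u^2 - u - 3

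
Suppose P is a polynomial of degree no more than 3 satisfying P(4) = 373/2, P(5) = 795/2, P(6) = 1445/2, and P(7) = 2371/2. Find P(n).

P(n) = 4n^3 - 3n^2 - 6n + 5/2

Write P(n) = an^3 + bn^2 + cn + d. Substituting each data point gives a linear system:
  64a + 16b + 4c + d = 373/2
  125a + 25b + 5c + d = 795/2
  216a + 36b + 6c + d = 1445/2
  343a + 49b + 7c + d = 2371/2
Solving the system yields a = 4, b = -3, c = -6, d = 5/2.
So P(n) = 4n^3 - 3n^2 - 6n + 5/2.
Check: P(6) = 1445/2. ✓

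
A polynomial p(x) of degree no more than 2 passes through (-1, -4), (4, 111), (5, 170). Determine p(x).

p(x) = 6x^2 + 5x - 5

Write p(x) = ax^2 + bx + c. Substituting each data point gives a linear system:
  a - b + c = -4
  16a + 4b + c = 111
  25a + 5b + c = 170
Solving the system yields a = 6, b = 5, c = -5.
So p(x) = 6x² + 5x - 5.
Check: p(4) = 111. ✓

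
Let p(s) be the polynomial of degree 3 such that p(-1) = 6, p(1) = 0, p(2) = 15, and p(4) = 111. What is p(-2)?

15

Write p(s) = as^3 + bs^2 + cs + d. Substituting each data point gives a linear system:
  -a + b - c + d = 6
  a + b + c + d = 0
  8a + 4b + 2c + d = 15
  64a + 16b + 4c + d = 111
Solving the system yields a = 1, b = 4, c = -4, d = -1.
So p(s) = s^3 + 4s^2 - 4s - 1.
Then p(-2) = 15.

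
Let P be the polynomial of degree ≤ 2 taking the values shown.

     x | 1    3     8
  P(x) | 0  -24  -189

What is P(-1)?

Write P(x) = ax^2 + bx + c. Substituting each data point gives a linear system:
  a + b + c = 0
  9a + 3b + c = -24
  64a + 8b + c = -189
Solving the system yields a = -3, b = 0, c = 3.
So P(x) = -3x² + 3.
Then P(-1) = 0.

0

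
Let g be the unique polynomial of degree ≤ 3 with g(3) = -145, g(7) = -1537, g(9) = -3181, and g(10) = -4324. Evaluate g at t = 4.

-316

Write g(t) = at^3 + bt^2 + ct + d. Substituting each data point gives a linear system:
  27a + 9b + 3c + d = -145
  343a + 49b + 7c + d = -1537
  729a + 81b + 9c + d = -3181
  1000a + 100b + 10c + d = -4324
Solving the system yields a = -4, b = -3, c = -2, d = -4.
So g(t) = -4t^3 - 3t^2 - 2t - 4.
Then g(4) = -316.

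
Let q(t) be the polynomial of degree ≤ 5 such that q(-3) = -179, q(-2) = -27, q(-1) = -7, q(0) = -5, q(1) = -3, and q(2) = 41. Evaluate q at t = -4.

Write q(t) = at^5 + bt^4 + ct^3 + dt^2 + et + k. Substituting each data point gives a linear system:
  -243a + 81b - 27c + 9d - 3e + k = -179
  -32a + 16b - 8c + 4d - 2e + k = -27
  -a + b - c + d - e + k = -7
  k = -5
  a + b + c + d + e + k = -3
  32a + 16b + 8c + 4d + 2e + k = 41
Solving the system yields a = 1, b = 1, c = 0, d = -1, e = 1, k = -5.
So q(t) = t⁵ + t⁴ - t² + t - 5.
Then q(-4) = -793.

-793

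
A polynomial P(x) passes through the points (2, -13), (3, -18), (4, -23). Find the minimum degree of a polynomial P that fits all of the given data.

1

Forward differences of the values at x = 2, 3, 4:
  P  : -13  -18  -23
  Δ  : -5  -5
  Δ^2: 0
The first differences are constant (-5) and nonzero, while all higher differences vanish, so the minimal degree is 1.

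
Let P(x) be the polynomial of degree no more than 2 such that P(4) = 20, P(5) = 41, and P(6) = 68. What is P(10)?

236

Using the Lagrange interpolation formula with nodes 4, 5, 6:
  L_0(x) = (x - 5)(x - 6) / 2
  L_1(x) = (x - 4)(x - 6) / -1
  L_2(x) = (x - 4)(x - 5) / 2
Then P(x) = 20·L_0(x) + 41·L_1(x) + 68·L_2(x).
Expanding and collecting terms gives P(x) = 3x² - 6x - 4.
Evaluating at x = 10: P(10) = 236.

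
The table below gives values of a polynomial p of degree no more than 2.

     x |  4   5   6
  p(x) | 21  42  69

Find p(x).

Using the Lagrange interpolation formula with nodes 4, 5, 6:
  L_0(x) = (x - 5)(x - 6) / 2
  L_1(x) = (x - 4)(x - 6) / -1
  L_2(x) = (x - 4)(x - 5) / 2
Then p(x) = 21·L_0(x) + 42·L_1(x) + 69·L_2(x).
Expanding and collecting terms gives p(x) = 3x² - 6x - 3.
Check: p(6) = 69. ✓

p(x) = 3x^2 - 6x - 3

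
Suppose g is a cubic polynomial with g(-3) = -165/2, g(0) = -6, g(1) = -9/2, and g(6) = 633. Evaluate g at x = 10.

2979

Using the Lagrange interpolation formula with nodes -3, 0, 1, 6:
  L_0(x) = x(x - 1)(x - 6) / -108
  L_1(x) = (x + 3)(x - 1)(x - 6) / 18
  L_2(x) = (x + 3)x(x - 6) / -20
  L_3(x) = (x + 3)x(x - 1) / 270
Then g(x) = -165/2·L_0(x) - 6·L_1(x) - 9/2·L_2(x) + 633·L_3(x).
Expanding and collecting terms gives g(x) = 3x³ - (3/2)x - 6.
Evaluating at x = 10: g(10) = 2979.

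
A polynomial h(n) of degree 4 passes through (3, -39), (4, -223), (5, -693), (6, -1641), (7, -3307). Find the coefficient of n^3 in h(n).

4

Write h(n) = an^4 + bn^3 + cn^2 + dn + e. Substituting each data point gives a linear system:
  81a + 27b + 9c + 3d + e = -39
  256a + 64b + 16c + 4d + e = -223
  625a + 125b + 25c + 5d + e = -693
  1296a + 216b + 36c + 6d + e = -1641
  2401a + 343b + 49c + 7d + e = -3307
Solving the system yields a = -2, b = 4, c = 3, d = -3, e = -3.
So h(n) = -2n^4 + 4n^3 + 3n^2 - 3n - 3.
The coefficient of n^3 is 4.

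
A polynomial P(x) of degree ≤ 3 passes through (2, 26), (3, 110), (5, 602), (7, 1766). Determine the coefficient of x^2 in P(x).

-6

Write P(x) = ax^3 + bx^2 + cx + d. Substituting each data point gives a linear system:
  8a + 4b + 2c + d = 26
  27a + 9b + 3c + d = 110
  125a + 25b + 5c + d = 602
  343a + 49b + 7c + d = 1766
Solving the system yields a = 6, b = -6, c = 0, d = 2.
So P(x) = 6x³ - 6x² + 2.
The coefficient of x^2 is -6.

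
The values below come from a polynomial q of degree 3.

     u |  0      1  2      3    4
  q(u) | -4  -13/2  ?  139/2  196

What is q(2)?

On equispaced nodes a degree-3 polynomial has vanishing fourth forward difference, so
  q(0) - 4·q(1) + 6·q(2) - 4·q(3) + q(4) = 0.
Substituting the known values and solving for q(2):
  6·q(2) = 60
  q(2) = 10.

10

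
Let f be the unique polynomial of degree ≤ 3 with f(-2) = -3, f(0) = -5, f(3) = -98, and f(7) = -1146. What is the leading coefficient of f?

Write f(n) = an^3 + bn^2 + cn + d. Substituting each data point gives a linear system:
  -8a + 4b - 2c + d = -3
  d = -5
  27a + 9b + 3c + d = -98
  343a + 49b + 7c + d = -1146
Solving the system yields a = -3, b = -3, c = 5, d = -5.
So f(n) = -3n^3 - 3n^2 + 5n - 5.
The leading coefficient is -3.

-3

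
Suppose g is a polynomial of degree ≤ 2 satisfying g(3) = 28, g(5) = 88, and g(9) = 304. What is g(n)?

g(n) = 4n^2 - 2n - 2

Write g(n) = an^2 + bn + c. Substituting each data point gives a linear system:
  9a + 3b + c = 28
  25a + 5b + c = 88
  81a + 9b + c = 304
Solving the system yields a = 4, b = -2, c = -2.
So g(n) = 4n^2 - 2n - 2.
Check: g(5) = 88. ✓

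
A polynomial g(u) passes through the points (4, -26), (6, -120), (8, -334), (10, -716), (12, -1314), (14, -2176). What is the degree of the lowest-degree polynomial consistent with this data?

Forward differences of the values at u = 4, 6, 8, 10, 12, 14:
  g  : -26  -120  -334  -716  -1314  -2176
  Δ  : -94  -214  -382  -598  -862
  Δ^2: -120  -168  -216  -264
  Δ^3: -48  -48  -48
  Δ^4: 0  0
  Δ^5: 0
The third differences are constant (-48) and nonzero, while all higher differences vanish, so the minimal degree is 3.

3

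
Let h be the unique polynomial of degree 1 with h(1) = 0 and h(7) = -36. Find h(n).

Write h(n) = an + b. Substituting each data point gives a linear system:
  a + b = 0
  7a + b = -36
Solving the system yields a = -6, b = 6.
So h(n) = -6n + 6.
Check: h(7) = -36. ✓

h(n) = -6n + 6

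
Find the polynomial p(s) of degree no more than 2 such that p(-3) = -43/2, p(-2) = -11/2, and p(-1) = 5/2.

p(s) = -4s^2 - 4s + 5/2

Write p(s) = as^2 + bs + c. Substituting each data point gives a linear system:
  9a - 3b + c = -43/2
  4a - 2b + c = -11/2
  a - b + c = 5/2
Solving the system yields a = -4, b = -4, c = 5/2.
So p(s) = -4s² - 4s + 5/2.
Check: p(-2) = -11/2. ✓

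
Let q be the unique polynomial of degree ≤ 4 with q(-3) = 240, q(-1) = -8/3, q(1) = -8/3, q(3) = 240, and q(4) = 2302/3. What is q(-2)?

130/3

Write q(t) = at^4 + bt^3 + ct^2 + dt + e. Substituting each data point gives a linear system:
  81a - 27b + 9c - 3d + e = 240
  a - b + c - d + e = -8/3
  a + b + c + d + e = -8/3
  81a + 27b + 9c + 3d + e = 240
  256a + 64b + 16c + 4d + e = 2302/3
Solving the system yields a = 3, b = 0, c = 1/3, d = 0, e = -6.
So q(t) = 3t^4 + (1/3)t^2 - 6.
Then q(-2) = 130/3.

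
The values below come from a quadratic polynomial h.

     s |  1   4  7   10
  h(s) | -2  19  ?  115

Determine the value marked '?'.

58

The 3 known points determine the degree-2 polynomial uniquely.
Write h(s) = as^2 + bs + c. Substituting each data point gives a linear system:
  a + b + c = -2
  16a + 4b + c = 19
  100a + 10b + c = 115
Solving the system yields a = 1, b = 2, c = -5.
So h(s) = s² + 2s - 5.
Then h(7) = 58.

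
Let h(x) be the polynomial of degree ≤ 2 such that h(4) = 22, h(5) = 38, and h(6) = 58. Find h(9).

142

Write h(x) = ax^2 + bx + c. Substituting each data point gives a linear system:
  16a + 4b + c = 22
  25a + 5b + c = 38
  36a + 6b + c = 58
Solving the system yields a = 2, b = -2, c = -2.
So h(x) = 2x² - 2x - 2.
Then h(9) = 142.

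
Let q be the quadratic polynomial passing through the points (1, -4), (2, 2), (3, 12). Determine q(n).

q(n) = 2n^2 - 6

Write q(n) = an^2 + bn + c. Substituting each data point gives a linear system:
  a + b + c = -4
  4a + 2b + c = 2
  9a + 3b + c = 12
Solving the system yields a = 2, b = 0, c = -6.
So q(n) = 2n² - 6.
Check: q(3) = 12. ✓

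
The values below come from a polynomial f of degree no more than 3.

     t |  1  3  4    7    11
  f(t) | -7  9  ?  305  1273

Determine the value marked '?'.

The 4 known points determine the degree-3 polynomial uniquely.
Write f(t) = at^3 + bt^2 + ct + d. Substituting each data point gives a linear system:
  a + b + c + d = -7
  27a + 9b + 3c + d = 9
  343a + 49b + 7c + d = 305
  1331a + 121b + 11c + d = 1273
Solving the system yields a = 1, b = 0, c = -5, d = -3.
So f(t) = t³ - 5t - 3.
Then f(4) = 41.

41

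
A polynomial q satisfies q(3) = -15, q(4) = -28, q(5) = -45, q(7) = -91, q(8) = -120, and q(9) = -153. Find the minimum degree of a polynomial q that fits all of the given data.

Divided differences on the nodes 3, 4, 5, 7, 8, 9:
  order 0: -15  -28  -45  -91  -120  -153
  order 1: -13  -17  -23  -29  -33
  order 2: -2  -2  -2  -2
  order 3: 0  0  0
  order 4: 0  0
  order 5: 0
The order-2 divided differences are all -2 (nonzero) and every higher order vanishes, so the data lies on a polynomial of degree exactly 2.

2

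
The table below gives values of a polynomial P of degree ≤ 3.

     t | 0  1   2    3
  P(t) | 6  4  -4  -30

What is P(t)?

Write P(t) = at^3 + bt^2 + ct + d. Substituting each data point gives a linear system:
  d = 6
  a + b + c + d = 4
  8a + 4b + 2c + d = -4
  27a + 9b + 3c + d = -30
Solving the system yields a = -2, b = 3, c = -3, d = 6.
So P(t) = -2t^3 + 3t^2 - 3t + 6.
Check: P(2) = -4. ✓

P(t) = -2t^3 + 3t^2 - 3t + 6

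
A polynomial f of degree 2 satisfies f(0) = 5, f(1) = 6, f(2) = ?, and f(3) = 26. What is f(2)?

13

On equispaced nodes a degree-2 polynomial has vanishing third forward difference, so
  - f(0) + 3·f(1) - 3·f(2) + f(3) = 0.
Substituting the known values and solving for f(2):
  -3·f(2) = -39
  f(2) = 13.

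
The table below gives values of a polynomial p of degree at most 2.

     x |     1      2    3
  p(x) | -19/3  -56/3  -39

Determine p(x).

Using the Lagrange interpolation formula with nodes 1, 2, 3:
  L_0(x) = (x - 2)(x - 3) / 2
  L_1(x) = (x - 1)(x - 3) / -1
  L_2(x) = (x - 1)(x - 2) / 2
Then p(x) = -19/3·L_0(x) - 56/3·L_1(x) - 39·L_2(x).
Expanding and collecting terms gives p(x) = -4x² - (1/3)x - 2.
Check: p(2) = -56/3. ✓

p(x) = -4x^2 - (1/3)x - 2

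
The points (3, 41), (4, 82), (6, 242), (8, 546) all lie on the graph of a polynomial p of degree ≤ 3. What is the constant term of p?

2

Write p(s) = as^3 + bs^2 + cs + d. Substituting each data point gives a linear system:
  27a + 9b + 3c + d = 41
  64a + 16b + 4c + d = 82
  216a + 36b + 6c + d = 242
  512a + 64b + 8c + d = 546
Solving the system yields a = 1, b = 0, c = 4, d = 2.
So p(s) = s^3 + 4s + 2.
The constant term is 2.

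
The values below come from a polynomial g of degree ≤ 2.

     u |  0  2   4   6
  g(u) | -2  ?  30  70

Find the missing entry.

6

On equispaced nodes a degree-2 polynomial has vanishing third forward difference, so
  - g(0) + 3·g(2) - 3·g(4) + g(6) = 0.
Substituting the known values and solving for g(2):
  3·g(2) = 18
  g(2) = 6.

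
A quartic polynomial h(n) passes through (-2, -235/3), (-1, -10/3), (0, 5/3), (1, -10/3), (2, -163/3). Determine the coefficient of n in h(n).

Write h(n) = an^4 + bn^3 + cn^2 + dn + e. Substituting each data point gives a linear system:
  16a - 8b + 4c - 2d + e = -235/3
  a - b + c - d + e = -10/3
  e = 5/3
  a + b + c + d + e = -10/3
  16a + 8b + 4c + 2d + e = -163/3
Solving the system yields a = -4, b = 2, c = -1, d = -2, e = 5/3.
So h(n) = -4n^4 + 2n^3 - n^2 - 2n + 5/3.
The coefficient of n is -2.

-2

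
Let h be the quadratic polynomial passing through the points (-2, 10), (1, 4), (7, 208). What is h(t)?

Write h(t) = at^2 + bt + c. Substituting each data point gives a linear system:
  4a - 2b + c = 10
  a + b + c = 4
  49a + 7b + c = 208
Solving the system yields a = 4, b = 2, c = -2.
So h(t) = 4t² + 2t - 2.
Check: h(1) = 4. ✓

h(t) = 4t^2 + 2t - 2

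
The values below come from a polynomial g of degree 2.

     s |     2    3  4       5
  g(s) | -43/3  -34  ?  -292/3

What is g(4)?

The 3 known points determine the degree-2 polynomial uniquely.
Write g(s) = as^2 + bs + c. Substituting each data point gives a linear system:
  4a + 2b + c = -43/3
  9a + 3b + c = -34
  25a + 5b + c = -292/3
Solving the system yields a = -4, b = 1/3, c = 1.
So g(s) = -4s² + (1/3)s + 1.
Then g(4) = -185/3.

-185/3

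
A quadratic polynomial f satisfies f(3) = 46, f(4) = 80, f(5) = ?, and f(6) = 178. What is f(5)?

124

The 3 known points determine the degree-2 polynomial uniquely.
Write f(n) = an^2 + bn + c. Substituting each data point gives a linear system:
  9a + 3b + c = 46
  16a + 4b + c = 80
  36a + 6b + c = 178
Solving the system yields a = 5, b = -1, c = 4.
So f(n) = 5n^2 - n + 4.
Then f(5) = 124.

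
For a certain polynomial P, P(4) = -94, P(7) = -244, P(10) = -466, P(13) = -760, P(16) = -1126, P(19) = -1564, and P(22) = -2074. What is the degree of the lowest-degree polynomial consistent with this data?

2

Forward differences of the values at t = 4, 7, 10, 13, 16, 19, 22:
  P  : -94  -244  -466  -760  -1126  -1564  -2074
  Δ  : -150  -222  -294  -366  -438  -510
  Δ^2: -72  -72  -72  -72  -72
  Δ^3: 0  0  0  0
  Δ^4: 0  0  0
  Δ^5: 0  0
  Δ^6: 0
The second differences are constant (-72) and nonzero, while all higher differences vanish, so the minimal degree is 2.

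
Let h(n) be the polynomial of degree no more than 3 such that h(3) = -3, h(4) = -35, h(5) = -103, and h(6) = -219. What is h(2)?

5

Write h(n) = an^3 + bn^2 + cn + d. Substituting each data point gives a linear system:
  27a + 9b + 3c + d = -3
  64a + 16b + 4c + d = -35
  125a + 25b + 5c + d = -103
  216a + 36b + 6c + d = -219
Solving the system yields a = -2, b = 6, c = 0, d = -3.
So h(n) = -2n^3 + 6n^2 - 3.
Then h(2) = 5.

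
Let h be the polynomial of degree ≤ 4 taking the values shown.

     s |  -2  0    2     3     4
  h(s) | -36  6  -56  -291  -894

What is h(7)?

Using the Lagrange interpolation formula with nodes -2, 0, 2, 3, 4:
  L_0(s) = s(s - 2)(s - 3)(s - 4) / 240
  L_1(s) = (s + 2)(s - 2)(s - 3)(s - 4) / -48
  L_2(s) = (s + 2)s(s - 3)(s - 4) / 16
  L_3(s) = (s + 2)s(s - 2)(s - 4) / -15
  L_4(s) = (s + 2)s(s - 2)(s - 3) / 48
Then h(s) = -36·L_0(s) + 6·L_1(s) - 56·L_2(s) - 291·L_3(s) - 894·L_4(s).
Expanding and collecting terms gives h(s) = -3s⁴ - 2s³ - s² + 3s + 6.
Evaluating at s = 7: h(7) = -7911.

-7911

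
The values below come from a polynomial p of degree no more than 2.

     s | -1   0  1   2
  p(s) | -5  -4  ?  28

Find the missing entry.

7

The 3 known points determine the degree-2 polynomial uniquely.
Write p(s) = as^2 + bs + c. Substituting each data point gives a linear system:
  a - b + c = -5
  c = -4
  4a + 2b + c = 28
Solving the system yields a = 5, b = 6, c = -4.
So p(s) = 5s^2 + 6s - 4.
Then p(1) = 7.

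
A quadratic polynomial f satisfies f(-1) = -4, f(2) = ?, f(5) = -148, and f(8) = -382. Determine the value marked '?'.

On equispaced nodes a degree-2 polynomial has vanishing third forward difference, so
  - f(-1) + 3·f(2) - 3·f(5) + f(8) = 0.
Substituting the known values and solving for f(2):
  3·f(2) = -66
  f(2) = -22.

-22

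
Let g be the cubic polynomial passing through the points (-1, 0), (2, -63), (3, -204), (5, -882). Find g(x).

Write g(x) = ax^3 + bx^2 + cx + d. Substituting each data point gives a linear system:
  -a + b - c + d = 0
  8a + 4b + 2c + d = -63
  27a + 9b + 3c + d = -204
  125a + 25b + 5c + d = -882
Solving the system yields a = -6, b = -6, c = 3, d = 3.
So g(x) = -6x³ - 6x² + 3x + 3.
Check: g(2) = -63. ✓

g(x) = -6x^3 - 6x^2 + 3x + 3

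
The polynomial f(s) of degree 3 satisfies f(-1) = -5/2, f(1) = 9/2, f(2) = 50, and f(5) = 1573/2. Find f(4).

Write f(s) = as^3 + bs^2 + cs + d. Substituting each data point gives a linear system:
  -a + b - c + d = -5/2
  a + b + c + d = 9/2
  8a + 4b + 2c + d = 50
  125a + 25b + 5c + d = 1573/2
Solving the system yields a = 6, b = 2, c = -5/2, d = -1.
So f(s) = 6s^3 + 2s^2 - (5/2)s - 1.
Then f(4) = 405.

405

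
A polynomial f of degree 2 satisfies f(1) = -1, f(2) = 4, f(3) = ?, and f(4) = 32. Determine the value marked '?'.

15

The 3 known points determine the degree-2 polynomial uniquely.
Write f(t) = at^2 + bt + c. Substituting each data point gives a linear system:
  a + b + c = -1
  4a + 2b + c = 4
  16a + 4b + c = 32
Solving the system yields a = 3, b = -4, c = 0.
So f(t) = 3t^2 - 4t.
Then f(3) = 15.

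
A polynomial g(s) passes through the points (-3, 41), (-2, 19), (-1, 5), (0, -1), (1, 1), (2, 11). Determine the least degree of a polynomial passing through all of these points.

2

Forward differences of the values at s = -3, -2, -1, 0, 1, 2:
  g  : 41  19  5  -1  1  11
  Δ  : -22  -14  -6  2  10
  Δ^2: 8  8  8  8
  Δ^3: 0  0  0
  Δ^4: 0  0
  Δ^5: 0
The second differences are constant (8) and nonzero, while all higher differences vanish, so the minimal degree is 2.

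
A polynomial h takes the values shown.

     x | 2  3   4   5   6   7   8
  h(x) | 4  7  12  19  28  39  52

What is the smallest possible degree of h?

Forward differences of the values at x = 2, 3, 4, 5, 6, 7, 8:
  h  : 4  7  12  19  28  39  52
  Δ  : 3  5  7  9  11  13
  Δ^2: 2  2  2  2  2
  Δ^3: 0  0  0  0
  Δ^4: 0  0  0
  Δ^5: 0  0
  Δ^6: 0
The second differences are constant (2) and nonzero, while all higher differences vanish, so the minimal degree is 2.

2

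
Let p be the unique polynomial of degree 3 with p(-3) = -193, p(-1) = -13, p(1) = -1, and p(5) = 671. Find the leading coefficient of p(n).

Write p(n) = an^3 + bn^2 + cn + d. Substituting each data point gives a linear system:
  -27a + 9b - 3c + d = -193
  -a + b - c + d = -13
  a + b + c + d = -1
  125a + 25b + 5c + d = 671
Solving the system yields a = 6, b = -3, c = 0, d = -4.
So p(n) = 6n³ - 3n² - 4.
The leading coefficient is 6.

6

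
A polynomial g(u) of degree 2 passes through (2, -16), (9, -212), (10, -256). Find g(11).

Using the Lagrange interpolation formula with nodes 2, 9, 10:
  L_0(u) = (u - 9)(u - 10) / 56
  L_1(u) = (u - 2)(u - 10) / -7
  L_2(u) = (u - 2)(u - 9) / 8
Then g(u) = -16·L_0(u) - 212·L_1(u) - 256·L_2(u).
Expanding and collecting terms gives g(u) = -2u^2 - 6u + 4.
Evaluating at u = 11: g(11) = -304.

-304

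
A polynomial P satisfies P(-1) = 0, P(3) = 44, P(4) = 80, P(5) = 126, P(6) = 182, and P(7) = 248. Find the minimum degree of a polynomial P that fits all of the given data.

2

Divided differences on the nodes -1, 3, 4, 5, 6, 7:
  order 0: 0  44  80  126  182  248
  order 1: 11  36  46  56  66
  order 2: 5  5  5  5
  order 3: 0  0  0
  order 4: 0  0
  order 5: 0
The order-2 divided differences are all 5 (nonzero) and every higher order vanishes, so the data lies on a polynomial of degree exactly 2.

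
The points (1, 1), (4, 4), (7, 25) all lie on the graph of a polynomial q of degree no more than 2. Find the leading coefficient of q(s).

1

Write q(s) = as^2 + bs + c. Substituting each data point gives a linear system:
  a + b + c = 1
  16a + 4b + c = 4
  49a + 7b + c = 25
Solving the system yields a = 1, b = -4, c = 4.
So q(s) = s^2 - 4s + 4.
The leading coefficient is 1.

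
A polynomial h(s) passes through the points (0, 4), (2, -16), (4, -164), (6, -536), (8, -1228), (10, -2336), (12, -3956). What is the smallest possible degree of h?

3

Forward differences of the values at s = 0, 2, 4, 6, 8, 10, 12:
  h  : 4  -16  -164  -536  -1228  -2336  -3956
  Δ  : -20  -148  -372  -692  -1108  -1620
  Δ^2: -128  -224  -320  -416  -512
  Δ^3: -96  -96  -96  -96
  Δ^4: 0  0  0
  Δ^5: 0  0
  Δ^6: 0
The third differences are constant (-96) and nonzero, while all higher differences vanish, so the minimal degree is 3.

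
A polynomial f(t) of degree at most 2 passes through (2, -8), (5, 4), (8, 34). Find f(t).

f(t) = t^2 - 3t - 6

Write f(t) = at^2 + bt + c. Substituting each data point gives a linear system:
  4a + 2b + c = -8
  25a + 5b + c = 4
  64a + 8b + c = 34
Solving the system yields a = 1, b = -3, c = -6.
So f(t) = t^2 - 3t - 6.
Check: f(8) = 34. ✓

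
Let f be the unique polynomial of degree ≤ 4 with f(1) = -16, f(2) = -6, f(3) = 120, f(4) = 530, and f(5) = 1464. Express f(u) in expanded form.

f(u) = 3u^4 - 2u^3 - 5u^2 - 6u - 6

Using the Lagrange interpolation formula with nodes 1, 2, 3, 4, 5:
  L_0(u) = (u - 2)(u - 3)(u - 4)(u - 5) / 24
  L_1(u) = (u - 1)(u - 3)(u - 4)(u - 5) / -6
  L_2(u) = (u - 1)(u - 2)(u - 4)(u - 5) / 4
  L_3(u) = (u - 1)(u - 2)(u - 3)(u - 5) / -6
  L_4(u) = (u - 1)(u - 2)(u - 3)(u - 4) / 24
Then f(u) = -16·L_0(u) - 6·L_1(u) + 120·L_2(u) + 530·L_3(u) + 1464·L_4(u).
Expanding and collecting terms gives f(u) = 3u^4 - 2u^3 - 5u^2 - 6u - 6.
Check: f(4) = 530. ✓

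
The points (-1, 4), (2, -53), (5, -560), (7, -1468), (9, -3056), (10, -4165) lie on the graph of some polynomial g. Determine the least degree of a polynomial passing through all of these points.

Divided differences on the nodes -1, 2, 5, 7, 9, 10:
  order 0: 4  -53  -560  -1468  -3056  -4165
  order 1: -19  -169  -454  -794  -1109
  order 2: -25  -57  -85  -105
  order 3: -4  -4  -4
  order 4: 0  0
  order 5: 0
The order-3 divided differences are all -4 (nonzero) and every higher order vanishes, so the data lies on a polynomial of degree exactly 3.

3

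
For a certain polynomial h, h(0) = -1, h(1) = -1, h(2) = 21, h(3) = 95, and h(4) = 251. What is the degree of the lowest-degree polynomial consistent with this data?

Forward differences of the values at x = 0, 1, 2, 3, 4:
  h  : -1  -1  21  95  251
  Δ  : 0  22  74  156
  Δ^2: 22  52  82
  Δ^3: 30  30
  Δ^4: 0
The third differences are constant (30) and nonzero, while all higher differences vanish, so the minimal degree is 3.

3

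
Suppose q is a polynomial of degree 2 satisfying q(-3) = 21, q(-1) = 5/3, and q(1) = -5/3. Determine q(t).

Write q(t) = at^2 + bt + c. Substituting each data point gives a linear system:
  9a - 3b + c = 21
  a - b + c = 5/3
  a + b + c = -5/3
Solving the system yields a = 2, b = -5/3, c = -2.
So q(t) = 2t^2 - (5/3)t - 2.
Check: q(1) = -5/3. ✓

q(t) = 2t^2 - (5/3)t - 2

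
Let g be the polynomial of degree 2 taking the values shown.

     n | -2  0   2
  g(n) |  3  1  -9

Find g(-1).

Forward differences of the values at n = -2, 0, 2:
  g  : 3  1  -9
  Δ  : -2  -10
  Δ^2: -8
The second differences are constant, confirming degree 2.
Interpolating (Newton forward form) and evaluating at n = -1 gives g(-1) = 3.

3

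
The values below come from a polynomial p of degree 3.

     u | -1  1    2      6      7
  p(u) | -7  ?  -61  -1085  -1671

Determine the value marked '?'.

-15

The 4 known points determine the degree-3 polynomial uniquely.
Write p(u) = au^3 + bu^2 + cu + d. Substituting each data point gives a linear system:
  -a + b - c + d = -7
  8a + 4b + 2c + d = -61
  216a + 36b + 6c + d = -1085
  343a + 49b + 7c + d = -1671
Solving the system yields a = -4, b = -6, c = 0, d = -5.
So p(u) = -4u^3 - 6u^2 - 5.
Then p(1) = -15.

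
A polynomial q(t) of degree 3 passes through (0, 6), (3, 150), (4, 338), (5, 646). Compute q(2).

52

Write q(t) = at^3 + bt^2 + ct + d. Substituting each data point gives a linear system:
  d = 6
  27a + 9b + 3c + d = 150
  64a + 16b + 4c + d = 338
  125a + 25b + 5c + d = 646
Solving the system yields a = 5, b = 0, c = 3, d = 6.
So q(t) = 5t^3 + 3t + 6.
Then q(2) = 52.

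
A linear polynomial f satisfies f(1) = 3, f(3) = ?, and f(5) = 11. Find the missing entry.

7

On equispaced nodes a degree-1 polynomial has vanishing second forward difference, so
  f(1) - 2·f(3) + f(5) = 0.
Substituting the known values and solving for f(3):
  -2·f(3) = -14
  f(3) = 7.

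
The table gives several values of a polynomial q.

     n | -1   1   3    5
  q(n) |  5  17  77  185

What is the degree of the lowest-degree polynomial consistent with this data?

Forward differences of the values at n = -1, 1, 3, 5:
  q  : 5  17  77  185
  Δ  : 12  60  108
  Δ^2: 48  48
  Δ^3: 0
The second differences are constant (48) and nonzero, while all higher differences vanish, so the minimal degree is 2.

2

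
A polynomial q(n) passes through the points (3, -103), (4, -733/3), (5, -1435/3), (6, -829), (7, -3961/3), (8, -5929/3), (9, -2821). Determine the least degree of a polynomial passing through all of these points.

3

Forward differences of the values at n = 3, 4, 5, 6, 7, 8, 9:
  q  : -103  -733/3  -1435/3  -829  -3961/3  -5929/3  -2821
  Δ  : -424/3  -234  -1052/3  -1474/3  -656  -2534/3
  Δ^2: -278/3  -350/3  -422/3  -494/3  -566/3
  Δ^3: -24  -24  -24  -24
  Δ^4: 0  0  0
  Δ^5: 0  0
  Δ^6: 0
The third differences are constant (-24) and nonzero, while all higher differences vanish, so the minimal degree is 3.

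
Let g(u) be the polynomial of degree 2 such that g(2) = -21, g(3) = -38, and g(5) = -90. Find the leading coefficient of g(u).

-3

Write g(u) = au^2 + bu + c. Substituting each data point gives a linear system:
  4a + 2b + c = -21
  9a + 3b + c = -38
  25a + 5b + c = -90
Solving the system yields a = -3, b = -2, c = -5.
So g(u) = -3u² - 2u - 5.
The leading coefficient is -3.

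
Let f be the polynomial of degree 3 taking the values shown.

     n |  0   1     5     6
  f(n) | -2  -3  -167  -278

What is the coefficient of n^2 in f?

Write f(n) = an^3 + bn^2 + cn + d. Substituting each data point gives a linear system:
  d = -2
  a + b + c + d = -3
  125a + 25b + 5c + d = -167
  216a + 36b + 6c + d = -278
Solving the system yields a = -1, b = -2, c = 2, d = -2.
So f(n) = -n^3 - 2n^2 + 2n - 2.
The coefficient of n^2 is -2.

-2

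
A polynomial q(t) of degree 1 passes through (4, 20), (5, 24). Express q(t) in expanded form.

Using the Lagrange interpolation formula with nodes 4, 5:
  L_0(t) = (t - 5) / -1
  L_1(t) = (t - 4) / 1
Then q(t) = 20·L_0(t) + 24·L_1(t).
Expanding and collecting terms gives q(t) = 4t + 4.
Check: q(5) = 24. ✓

q(t) = 4t + 4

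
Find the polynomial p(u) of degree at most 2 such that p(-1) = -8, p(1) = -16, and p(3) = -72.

p(u) = -6u^2 - 4u - 6

Using the Lagrange interpolation formula with nodes -1, 1, 3:
  L_0(u) = (u - 1)(u - 3) / 8
  L_1(u) = (u + 1)(u - 3) / -4
  L_2(u) = (u + 1)(u - 1) / 8
Then p(u) = -8·L_0(u) - 16·L_1(u) - 72·L_2(u).
Expanding and collecting terms gives p(u) = -6u^2 - 4u - 6.
Check: p(3) = -72. ✓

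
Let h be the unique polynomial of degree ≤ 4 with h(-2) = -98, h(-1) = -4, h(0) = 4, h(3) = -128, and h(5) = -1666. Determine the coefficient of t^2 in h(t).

3

Write h(t) = at^4 + bt^3 + ct^2 + dt + e. Substituting each data point gives a linear system:
  16a - 8b + 4c - 2d + e = -98
  a - b + c - d + e = -4
  e = 4
  81a + 27b + 9c + 3d + e = -128
  625a + 125b + 25c + 5d + e = -1666
Solving the system yields a = -4, b = 6, c = 3, d = 1, e = 4.
So h(t) = -4t⁴ + 6t³ + 3t² + t + 4.
The coefficient of t^2 is 3.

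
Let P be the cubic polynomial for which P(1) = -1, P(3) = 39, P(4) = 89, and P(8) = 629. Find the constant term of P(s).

-3

Write P(s) = as^3 + bs^2 + cs + d. Substituting each data point gives a linear system:
  a + b + c + d = -1
  27a + 9b + 3c + d = 39
  64a + 16b + 4c + d = 89
  512a + 64b + 8c + d = 629
Solving the system yields a = 1, b = 2, c = -1, d = -3.
So P(s) = s^3 + 2s^2 - s - 3.
The constant term is -3.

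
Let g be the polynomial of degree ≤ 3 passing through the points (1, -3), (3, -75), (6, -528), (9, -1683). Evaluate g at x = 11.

Using the Lagrange interpolation formula with nodes 1, 3, 6, 9:
  L_0(x) = (x - 3)(x - 6)(x - 9) / -80
  L_1(x) = (x - 1)(x - 6)(x - 9) / 36
  L_2(x) = (x - 1)(x - 3)(x - 9) / -45
  L_3(x) = (x - 1)(x - 3)(x - 6) / 144
Then g(x) = -3·L_0(x) - 75·L_1(x) - 528·L_2(x) - 1683·L_3(x).
Expanding and collecting terms gives g(x) = -2x³ - 3x² + 2x.
Evaluating at x = 11: g(11) = -3003.

-3003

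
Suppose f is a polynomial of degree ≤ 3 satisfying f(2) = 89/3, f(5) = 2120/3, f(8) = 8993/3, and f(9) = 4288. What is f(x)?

Write f(x) = ax^3 + bx^2 + cx + d. Substituting each data point gives a linear system:
  8a + 4b + 2c + d = 89/3
  125a + 25b + 5c + d = 2120/3
  512a + 64b + 8c + d = 8993/3
  729a + 81b + 9c + d = 4288
Solving the system yields a = 6, b = -1/3, c = -6, d = -5.
So f(x) = 6x^3 - (1/3)x^2 - 6x - 5.
Check: f(5) = 2120/3. ✓

f(x) = 6x^3 - (1/3)x^2 - 6x - 5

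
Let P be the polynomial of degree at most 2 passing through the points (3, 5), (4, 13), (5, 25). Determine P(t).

Using the Lagrange interpolation formula with nodes 3, 4, 5:
  L_0(t) = (t - 4)(t - 5) / 2
  L_1(t) = (t - 3)(t - 5) / -1
  L_2(t) = (t - 3)(t - 4) / 2
Then P(t) = 5·L_0(t) + 13·L_1(t) + 25·L_2(t).
Expanding and collecting terms gives P(t) = 2t² - 6t + 5.
Check: P(5) = 25. ✓

P(t) = 2t^2 - 6t + 5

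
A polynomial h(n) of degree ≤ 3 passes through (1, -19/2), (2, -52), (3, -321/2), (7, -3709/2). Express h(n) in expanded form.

Write h(n) = an^3 + bn^2 + cn + d. Substituting each data point gives a linear system:
  a + b + c + d = -19/2
  8a + 4b + 2c + d = -52
  27a + 9b + 3c + d = -321/2
  343a + 49b + 7c + d = -3709/2
Solving the system yields a = -5, b = -3, c = 3/2, d = -3.
So h(n) = -5n^3 - 3n^2 + (3/2)n - 3.
Check: h(1) = -19/2. ✓

h(n) = -5n^3 - 3n^2 + (3/2)n - 3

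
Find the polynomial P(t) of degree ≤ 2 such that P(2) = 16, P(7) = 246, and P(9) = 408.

P(t) = 5t^2 + t - 6

Using the Lagrange interpolation formula with nodes 2, 7, 9:
  L_0(t) = (t - 7)(t - 9) / 35
  L_1(t) = (t - 2)(t - 9) / -10
  L_2(t) = (t - 2)(t - 7) / 14
Then P(t) = 16·L_0(t) + 246·L_1(t) + 408·L_2(t).
Expanding and collecting terms gives P(t) = 5t^2 + t - 6.
Check: P(7) = 246. ✓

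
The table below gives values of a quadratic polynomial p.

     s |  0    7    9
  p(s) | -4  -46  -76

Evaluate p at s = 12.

-136

Write p(s) = as^2 + bs + c. Substituting each data point gives a linear system:
  c = -4
  49a + 7b + c = -46
  81a + 9b + c = -76
Solving the system yields a = -1, b = 1, c = -4.
So p(s) = -s² + s - 4.
Then p(12) = -136.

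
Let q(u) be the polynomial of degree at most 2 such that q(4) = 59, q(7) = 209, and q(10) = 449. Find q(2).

Using the Lagrange interpolation formula with nodes 4, 7, 10:
  L_0(u) = (u - 7)(u - 10) / 18
  L_1(u) = (u - 4)(u - 10) / -9
  L_2(u) = (u - 4)(u - 7) / 18
Then q(u) = 59·L_0(u) + 209·L_1(u) + 449·L_2(u).
Expanding and collecting terms gives q(u) = 5u^2 - 5u - 1.
Evaluating at u = 2: q(2) = 9.

9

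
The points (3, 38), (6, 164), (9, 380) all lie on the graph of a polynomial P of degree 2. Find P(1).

Forward differences of the values at s = 3, 6, 9:
  P  : 38  164  380
  Δ  : 126  216
  Δ^2: 90
The second differences are constant, confirming degree 2.
Interpolating (Newton forward form) and evaluating at s = 1 gives P(1) = 4.

4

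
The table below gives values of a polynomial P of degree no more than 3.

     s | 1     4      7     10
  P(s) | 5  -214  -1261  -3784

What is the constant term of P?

Write P(s) = as^3 + bs^2 + cs + d. Substituting each data point gives a linear system:
  a + b + c + d = 5
  64a + 16b + 4c + d = -214
  343a + 49b + 7c + d = -1261
  1000a + 100b + 10c + d = -3784
Solving the system yields a = -4, b = 2, c = 1, d = 6.
So P(s) = -4s^3 + 2s^2 + s + 6.
The constant term is 6.

6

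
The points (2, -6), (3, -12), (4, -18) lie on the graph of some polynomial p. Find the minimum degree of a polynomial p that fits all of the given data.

Forward differences of the values at s = 2, 3, 4:
  p  : -6  -12  -18
  Δ  : -6  -6
  Δ^2: 0
The first differences are constant (-6) and nonzero, while all higher differences vanish, so the minimal degree is 1.

1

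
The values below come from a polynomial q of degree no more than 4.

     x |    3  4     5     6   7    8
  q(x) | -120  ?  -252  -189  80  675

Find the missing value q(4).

On equispaced nodes a degree-4 polynomial has vanishing fifth forward difference, so
  - q(3) + 5·q(4) - 10·q(5) + 10·q(6) - 5·q(7) + q(8) = 0.
Substituting the known values and solving for q(4):
  5·q(4) = -1025
  q(4) = -205.

-205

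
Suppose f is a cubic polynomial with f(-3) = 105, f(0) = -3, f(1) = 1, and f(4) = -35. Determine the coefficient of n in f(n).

0

Write f(n) = an^3 + bn^2 + cn + d. Substituting each data point gives a linear system:
  -27a + 9b - 3c + d = 105
  d = -3
  a + b + c + d = 1
  64a + 16b + 4c + d = -35
Solving the system yields a = -2, b = 6, c = 0, d = -3.
So f(n) = -2n^3 + 6n^2 - 3.
The coefficient of n is 0.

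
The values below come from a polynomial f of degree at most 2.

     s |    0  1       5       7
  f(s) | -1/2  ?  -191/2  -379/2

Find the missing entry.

The 3 known points determine the degree-2 polynomial uniquely.
Write f(s) = as^2 + bs + c. Substituting each data point gives a linear system:
  c = -1/2
  25a + 5b + c = -191/2
  49a + 7b + c = -379/2
Solving the system yields a = -4, b = 1, c = -1/2.
So f(s) = -4s^2 + s - 1/2.
Then f(1) = -7/2.

-7/2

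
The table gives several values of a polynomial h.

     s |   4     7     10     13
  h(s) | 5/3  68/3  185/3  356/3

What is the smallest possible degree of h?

2

Forward differences of the values at s = 4, 7, 10, 13:
  h  : 5/3  68/3  185/3  356/3
  Δ  : 21  39  57
  Δ^2: 18  18
  Δ^3: 0
The second differences are constant (18) and nonzero, while all higher differences vanish, so the minimal degree is 2.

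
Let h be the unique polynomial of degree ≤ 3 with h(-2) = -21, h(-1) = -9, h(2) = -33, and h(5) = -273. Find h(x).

Using the Lagrange interpolation formula with nodes -2, -1, 2, 5:
  L_0(x) = (x + 1)(x - 2)(x - 5) / -28
  L_1(x) = (x + 2)(x - 2)(x - 5) / 18
  L_2(x) = (x + 2)(x + 1)(x - 5) / -36
  L_3(x) = (x + 2)(x + 1)(x - 2) / 126
Then h(x) = -21·L_0(x) - 9·L_1(x) - 33·L_2(x) - 273·L_3(x).
Expanding and collecting terms gives h(x) = -x³ - 6x² + x - 3.
Check: h(-1) = -9. ✓

h(x) = -x^3 - 6x^2 + x - 3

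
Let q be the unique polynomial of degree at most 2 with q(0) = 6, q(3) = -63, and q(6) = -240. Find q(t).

Write q(t) = at^2 + bt + c. Substituting each data point gives a linear system:
  c = 6
  9a + 3b + c = -63
  36a + 6b + c = -240
Solving the system yields a = -6, b = -5, c = 6.
So q(t) = -6t^2 - 5t + 6.
Check: q(0) = 6. ✓

q(t) = -6t^2 - 5t + 6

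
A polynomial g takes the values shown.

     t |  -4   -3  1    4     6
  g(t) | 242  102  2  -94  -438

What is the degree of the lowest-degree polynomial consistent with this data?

3

Divided differences on the nodes -4, -3, 1, 4, 6:
  order 0: 242  102  2  -94  -438
  order 1: -140  -25  -32  -172
  order 2: 23  -1  -28
  order 3: -3  -3
  order 4: 0
The order-3 divided differences are all -3 (nonzero) and every higher order vanishes, so the data lies on a polynomial of degree exactly 3.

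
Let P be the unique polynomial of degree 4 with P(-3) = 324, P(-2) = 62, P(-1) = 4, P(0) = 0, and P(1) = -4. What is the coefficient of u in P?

Write P(u) = au^4 + bu^3 + cu^2 + du + e. Substituting each data point gives a linear system:
  81a - 27b + 9c - 3d + e = 324
  16a - 8b + 4c - 2d + e = 62
  a - b + c - d + e = 4
  e = 0
  a + b + c + d + e = -4
Solving the system yields a = 4, b = -1, c = -4, d = -3, e = 0.
So P(u) = 4u^4 - u^3 - 4u^2 - 3u.
The coefficient of u is -3.

-3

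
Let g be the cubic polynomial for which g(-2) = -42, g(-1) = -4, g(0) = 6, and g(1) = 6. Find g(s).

Write g(s) = as^3 + bs^2 + cs + d. Substituting each data point gives a linear system:
  -8a + 4b - 2c + d = -42
  -a + b - c + d = -4
  d = 6
  a + b + c + d = 6
Solving the system yields a = 3, b = -5, c = 2, d = 6.
So g(s) = 3s³ - 5s² + 2s + 6.
Check: g(-2) = -42. ✓

g(s) = 3s^3 - 5s^2 + 2s + 6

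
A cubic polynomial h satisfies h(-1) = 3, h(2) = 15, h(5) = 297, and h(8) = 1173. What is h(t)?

h(t) = 2t^3 + 3t^2 - 5t - 3

Write h(t) = at^3 + bt^2 + ct + d. Substituting each data point gives a linear system:
  -a + b - c + d = 3
  8a + 4b + 2c + d = 15
  125a + 25b + 5c + d = 297
  512a + 64b + 8c + d = 1173
Solving the system yields a = 2, b = 3, c = -5, d = -3.
So h(t) = 2t³ + 3t² - 5t - 3.
Check: h(-1) = 3. ✓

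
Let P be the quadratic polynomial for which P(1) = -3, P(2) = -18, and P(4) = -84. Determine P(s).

Write P(s) = as^2 + bs + c. Substituting each data point gives a linear system:
  a + b + c = -3
  4a + 2b + c = -18
  16a + 4b + c = -84
Solving the system yields a = -6, b = 3, c = 0.
So P(s) = -6s² + 3s.
Check: P(4) = -84. ✓

P(s) = -6s^2 + 3s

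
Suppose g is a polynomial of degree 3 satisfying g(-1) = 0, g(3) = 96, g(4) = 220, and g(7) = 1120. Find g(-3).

-60

Using the Lagrange interpolation formula with nodes -1, 3, 4, 7:
  L_0(x) = (x - 3)(x - 4)(x - 7) / -160
  L_1(x) = (x + 1)(x - 4)(x - 7) / 16
  L_2(x) = (x + 1)(x - 3)(x - 7) / -15
  L_3(x) = (x + 1)(x - 3)(x - 4) / 96
Then g(x) = 0·L_0(x) + 96·L_1(x) + 220·L_2(x) + 1120·L_3(x).
Expanding and collecting terms gives g(x) = 3x^3 + 2x^2 - x.
Evaluating at x = -3: g(-3) = -60.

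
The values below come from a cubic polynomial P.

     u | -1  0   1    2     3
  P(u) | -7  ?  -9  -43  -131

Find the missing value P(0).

On equispaced nodes a degree-3 polynomial has vanishing fourth forward difference, so
  P(-1) - 4·P(0) + 6·P(1) - 4·P(2) + P(3) = 0.
Substituting the known values and solving for P(0):
  -4·P(0) = 20
  P(0) = -5.

-5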